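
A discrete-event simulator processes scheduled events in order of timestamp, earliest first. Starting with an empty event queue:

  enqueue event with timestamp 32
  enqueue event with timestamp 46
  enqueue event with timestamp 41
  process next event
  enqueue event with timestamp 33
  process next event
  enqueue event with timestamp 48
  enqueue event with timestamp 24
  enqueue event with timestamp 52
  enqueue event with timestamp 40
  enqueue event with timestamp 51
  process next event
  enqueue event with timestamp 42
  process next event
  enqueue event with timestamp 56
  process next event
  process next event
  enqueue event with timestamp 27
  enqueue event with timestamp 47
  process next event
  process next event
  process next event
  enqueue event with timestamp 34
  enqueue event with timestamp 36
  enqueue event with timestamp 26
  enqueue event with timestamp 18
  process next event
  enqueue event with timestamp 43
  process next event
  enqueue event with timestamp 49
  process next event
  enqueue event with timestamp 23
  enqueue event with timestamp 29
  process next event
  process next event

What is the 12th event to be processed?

insert 32 → {32}
insert 46 → {32, 46}
insert 41 → {32, 41, 46}
process next event → 32; now {41, 46}
insert 33 → {33, 41, 46}
process next event → 33; now {41, 46}
insert 48 → {41, 46, 48}
insert 24 → {24, 41, 46, 48}
insert 52 → {24, 41, 46, 48, 52}
insert 40 → {24, 40, 41, 46, 48, 52}
insert 51 → {24, 40, 41, 46, 48, 51, 52}
process next event → 24; now {40, 41, 46, 48, 51, 52}
insert 42 → {40, 41, 42, 46, 48, 51, 52}
process next event → 40; now {41, 42, 46, 48, 51, 52}
insert 56 → {41, 42, 46, 48, 51, 52, 56}
process next event → 41; now {42, 46, 48, 51, 52, 56}
process next event → 42; now {46, 48, 51, 52, 56}
insert 27 → {27, 46, 48, 51, 52, 56}
insert 47 → {27, 46, 47, 48, 51, 52, 56}
process next event → 27; now {46, 47, 48, 51, 52, 56}
process next event → 46; now {47, 48, 51, 52, 56}
process next event → 47; now {48, 51, 52, 56}
insert 34 → {34, 48, 51, 52, 56}
insert 36 → {34, 36, 48, 51, 52, 56}
insert 26 → {26, 34, 36, 48, 51, 52, 56}
insert 18 → {18, 26, 34, 36, 48, 51, 52, 56}
process next event → 18; now {26, 34, 36, 48, 51, 52, 56}
insert 43 → {26, 34, 36, 43, 48, 51, 52, 56}
process next event → 26; now {34, 36, 43, 48, 51, 52, 56}
insert 49 → {34, 36, 43, 48, 49, 51, 52, 56}
process next event → 34; now {36, 43, 48, 49, 51, 52, 56}
insert 23 → {23, 36, 43, 48, 49, 51, 52, 56}
insert 29 → {23, 29, 36, 43, 48, 49, 51, 52, 56}
process next event → 23; now {29, 36, 43, 48, 49, 51, 52, 56}
process next event → 29; now {36, 43, 48, 49, 51, 52, 56}

34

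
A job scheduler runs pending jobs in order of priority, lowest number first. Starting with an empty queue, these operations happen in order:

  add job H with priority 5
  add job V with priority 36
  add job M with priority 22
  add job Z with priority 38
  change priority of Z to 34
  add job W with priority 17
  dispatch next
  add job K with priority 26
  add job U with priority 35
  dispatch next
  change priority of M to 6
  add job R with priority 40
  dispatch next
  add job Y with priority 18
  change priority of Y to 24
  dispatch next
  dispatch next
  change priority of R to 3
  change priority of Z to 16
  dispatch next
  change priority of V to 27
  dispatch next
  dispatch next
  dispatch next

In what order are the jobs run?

add H (priority 5) → {H:5}
add V (priority 36) → {H:5, V:36}
add M (priority 22) → {H:5, M:22, V:36}
add Z (priority 38) → {H:5, M:22, V:36, Z:38}
update Z to priority 34 → {H:5, M:22, Z:34, V:36}
add W (priority 17) → {H:5, W:17, M:22, Z:34, V:36}
dispatch next → H; now {W:17, M:22, Z:34, V:36}
add K (priority 26) → {W:17, M:22, K:26, Z:34, V:36}
add U (priority 35) → {W:17, M:22, K:26, Z:34, U:35, V:36}
dispatch next → W; now {M:22, K:26, Z:34, U:35, V:36}
update M to priority 6 → {M:6, K:26, Z:34, U:35, V:36}
add R (priority 40) → {M:6, K:26, Z:34, U:35, V:36, R:40}
dispatch next → M; now {K:26, Z:34, U:35, V:36, R:40}
add Y (priority 18) → {Y:18, K:26, Z:34, U:35, V:36, R:40}
update Y to priority 24 → {Y:24, K:26, Z:34, U:35, V:36, R:40}
dispatch next → Y; now {K:26, Z:34, U:35, V:36, R:40}
dispatch next → K; now {Z:34, U:35, V:36, R:40}
update R to priority 3 → {R:3, Z:34, U:35, V:36}
update Z to priority 16 → {R:3, Z:16, U:35, V:36}
dispatch next → R; now {Z:16, U:35, V:36}
update V to priority 27 → {Z:16, V:27, U:35}
dispatch next → Z; now {V:27, U:35}
dispatch next → V; now {U:35}
dispatch next → U; now {}

[H, W, M, Y, K, R, Z, V, U]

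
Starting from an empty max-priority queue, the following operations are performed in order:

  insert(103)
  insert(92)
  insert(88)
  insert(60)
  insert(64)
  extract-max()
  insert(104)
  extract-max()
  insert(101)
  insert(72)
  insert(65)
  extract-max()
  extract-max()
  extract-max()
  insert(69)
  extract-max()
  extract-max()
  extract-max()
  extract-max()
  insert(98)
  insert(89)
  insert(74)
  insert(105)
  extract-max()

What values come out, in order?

insert 103 → {103}
insert 92 → {103, 92}
insert 88 → {103, 92, 88}
insert 60 → {103, 92, 88, 60}
insert 64 → {103, 92, 88, 64, 60}
extract-max → 103; now {92, 88, 64, 60}
insert 104 → {104, 92, 88, 64, 60}
extract-max → 104; now {92, 88, 64, 60}
insert 101 → {101, 92, 88, 64, 60}
insert 72 → {101, 92, 88, 72, 64, 60}
insert 65 → {101, 92, 88, 72, 65, 64, 60}
extract-max → 101; now {92, 88, 72, 65, 64, 60}
extract-max → 92; now {88, 72, 65, 64, 60}
extract-max → 88; now {72, 65, 64, 60}
insert 69 → {72, 69, 65, 64, 60}
extract-max → 72; now {69, 65, 64, 60}
extract-max → 69; now {65, 64, 60}
extract-max → 65; now {64, 60}
extract-max → 64; now {60}
insert 98 → {98, 60}
insert 89 → {98, 89, 60}
insert 74 → {98, 89, 74, 60}
insert 105 → {105, 98, 89, 74, 60}
extract-max → 105; now {98, 89, 74, 60}

[103, 104, 101, 92, 88, 72, 69, 65, 64, 105]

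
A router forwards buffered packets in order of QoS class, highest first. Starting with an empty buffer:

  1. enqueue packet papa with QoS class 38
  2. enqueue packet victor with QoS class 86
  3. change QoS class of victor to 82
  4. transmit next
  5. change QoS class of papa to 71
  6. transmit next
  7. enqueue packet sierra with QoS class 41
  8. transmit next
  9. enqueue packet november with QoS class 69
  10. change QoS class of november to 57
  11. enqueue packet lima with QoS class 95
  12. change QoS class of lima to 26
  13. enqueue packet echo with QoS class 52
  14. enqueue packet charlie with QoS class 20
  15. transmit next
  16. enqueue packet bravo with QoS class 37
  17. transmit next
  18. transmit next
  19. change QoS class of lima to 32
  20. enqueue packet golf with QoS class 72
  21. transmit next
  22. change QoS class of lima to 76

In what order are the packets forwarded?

victor → papa → sierra → november → echo → bravo → golf

add papa (QoS class 38) → {papa:38}
add victor (QoS class 86) → {victor:86, papa:38}
update victor to QoS class 82 → {victor:82, papa:38}
transmit next → victor; now {papa:38}
update papa to QoS class 71 → {papa:71}
transmit next → papa; now {}
add sierra (QoS class 41) → {sierra:41}
transmit next → sierra; now {}
add november (QoS class 69) → {november:69}
update november to QoS class 57 → {november:57}
add lima (QoS class 95) → {lima:95, november:57}
update lima to QoS class 26 → {november:57, lima:26}
add echo (QoS class 52) → {november:57, echo:52, lima:26}
add charlie (QoS class 20) → {november:57, echo:52, lima:26, charlie:20}
transmit next → november; now {echo:52, lima:26, charlie:20}
add bravo (QoS class 37) → {echo:52, bravo:37, lima:26, charlie:20}
transmit next → echo; now {bravo:37, lima:26, charlie:20}
transmit next → bravo; now {lima:26, charlie:20}
update lima to QoS class 32 → {lima:32, charlie:20}
add golf (QoS class 72) → {golf:72, lima:32, charlie:20}
transmit next → golf; now {lima:32, charlie:20}
update lima to QoS class 76 → {lima:76, charlie:20}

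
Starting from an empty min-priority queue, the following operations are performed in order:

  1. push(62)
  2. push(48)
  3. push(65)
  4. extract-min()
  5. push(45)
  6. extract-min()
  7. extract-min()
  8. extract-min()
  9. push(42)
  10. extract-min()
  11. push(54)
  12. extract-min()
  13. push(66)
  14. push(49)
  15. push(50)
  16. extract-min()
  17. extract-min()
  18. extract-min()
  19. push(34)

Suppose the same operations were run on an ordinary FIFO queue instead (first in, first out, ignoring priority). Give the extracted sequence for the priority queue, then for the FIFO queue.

priority queue: 48, 45, 62, 65, 42, 54, 49, 50, 66; FIFO queue: 62, 48, 65, 45, 42, 54, 66, 49, 50

insert 62 → {62}
insert 48 → {48, 62}
insert 65 → {48, 62, 65}
extract-min → 48; now {62, 65}
insert 45 → {45, 62, 65}
extract-min → 45; now {62, 65}
extract-min → 62; now {65}
extract-min → 65; now {}
insert 42 → {42}
extract-min → 42; now {}
insert 54 → {54}
extract-min → 54; now {}
insert 66 → {66}
insert 49 → {49, 66}
insert 50 → {49, 50, 66}
extract-min → 49; now {50, 66}
extract-min → 50; now {66}
extract-min → 66; now {}
insert 34 → {34}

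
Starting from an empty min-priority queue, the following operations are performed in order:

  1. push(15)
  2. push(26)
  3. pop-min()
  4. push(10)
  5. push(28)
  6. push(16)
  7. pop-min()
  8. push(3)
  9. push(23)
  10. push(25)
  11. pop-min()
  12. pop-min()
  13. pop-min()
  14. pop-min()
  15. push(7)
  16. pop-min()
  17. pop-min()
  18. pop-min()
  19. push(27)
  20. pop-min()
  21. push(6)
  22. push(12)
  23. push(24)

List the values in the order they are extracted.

15 → 10 → 3 → 16 → 23 → 25 → 7 → 26 → 28 → 27

insert 15 → {15}
insert 26 → {15, 26}
pop-min → 15; now {26}
insert 10 → {10, 26}
insert 28 → {10, 26, 28}
insert 16 → {10, 16, 26, 28}
pop-min → 10; now {16, 26, 28}
insert 3 → {3, 16, 26, 28}
insert 23 → {3, 16, 23, 26, 28}
insert 25 → {3, 16, 23, 25, 26, 28}
pop-min → 3; now {16, 23, 25, 26, 28}
pop-min → 16; now {23, 25, 26, 28}
pop-min → 23; now {25, 26, 28}
pop-min → 25; now {26, 28}
insert 7 → {7, 26, 28}
pop-min → 7; now {26, 28}
pop-min → 26; now {28}
pop-min → 28; now {}
insert 27 → {27}
pop-min → 27; now {}
insert 6 → {6}
insert 12 → {6, 12}
insert 24 → {6, 12, 24}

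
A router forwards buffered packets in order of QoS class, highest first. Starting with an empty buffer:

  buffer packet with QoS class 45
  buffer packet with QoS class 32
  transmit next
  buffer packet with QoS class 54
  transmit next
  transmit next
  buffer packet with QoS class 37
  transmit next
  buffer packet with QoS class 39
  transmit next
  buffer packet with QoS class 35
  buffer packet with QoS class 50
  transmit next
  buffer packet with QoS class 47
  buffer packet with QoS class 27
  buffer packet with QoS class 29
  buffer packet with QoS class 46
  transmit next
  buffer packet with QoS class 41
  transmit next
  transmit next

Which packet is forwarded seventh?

insert 45 → {45}
insert 32 → {45, 32}
transmit next → 45; now {32}
insert 54 → {54, 32}
transmit next → 54; now {32}
transmit next → 32; now {}
insert 37 → {37}
transmit next → 37; now {}
insert 39 → {39}
transmit next → 39; now {}
insert 35 → {35}
insert 50 → {50, 35}
transmit next → 50; now {35}
insert 47 → {47, 35}
insert 27 → {47, 35, 27}
insert 29 → {47, 35, 29, 27}
insert 46 → {47, 46, 35, 29, 27}
transmit next → 47; now {46, 35, 29, 27}
insert 41 → {46, 41, 35, 29, 27}
transmit next → 46; now {41, 35, 29, 27}
transmit next → 41; now {35, 29, 27}

47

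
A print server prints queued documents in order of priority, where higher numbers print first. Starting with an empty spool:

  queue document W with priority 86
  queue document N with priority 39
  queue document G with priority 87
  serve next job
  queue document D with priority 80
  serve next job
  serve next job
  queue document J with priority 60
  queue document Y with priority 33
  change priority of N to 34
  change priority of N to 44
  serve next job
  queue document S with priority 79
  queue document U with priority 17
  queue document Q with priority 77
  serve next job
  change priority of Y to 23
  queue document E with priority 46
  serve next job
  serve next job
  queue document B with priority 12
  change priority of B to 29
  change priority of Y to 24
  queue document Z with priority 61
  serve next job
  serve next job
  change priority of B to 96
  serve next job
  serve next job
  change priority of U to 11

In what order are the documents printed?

add W (priority 86) → {W:86}
add N (priority 39) → {W:86, N:39}
add G (priority 87) → {G:87, W:86, N:39}
serve next job → G; now {W:86, N:39}
add D (priority 80) → {W:86, D:80, N:39}
serve next job → W; now {D:80, N:39}
serve next job → D; now {N:39}
add J (priority 60) → {J:60, N:39}
add Y (priority 33) → {J:60, N:39, Y:33}
update N to priority 34 → {J:60, N:34, Y:33}
update N to priority 44 → {J:60, N:44, Y:33}
serve next job → J; now {N:44, Y:33}
add S (priority 79) → {S:79, N:44, Y:33}
add U (priority 17) → {S:79, N:44, Y:33, U:17}
add Q (priority 77) → {S:79, Q:77, N:44, Y:33, U:17}
serve next job → S; now {Q:77, N:44, Y:33, U:17}
update Y to priority 23 → {Q:77, N:44, Y:23, U:17}
add E (priority 46) → {Q:77, E:46, N:44, Y:23, U:17}
serve next job → Q; now {E:46, N:44, Y:23, U:17}
serve next job → E; now {N:44, Y:23, U:17}
add B (priority 12) → {N:44, Y:23, U:17, B:12}
update B to priority 29 → {N:44, B:29, Y:23, U:17}
update Y to priority 24 → {N:44, B:29, Y:24, U:17}
add Z (priority 61) → {Z:61, N:44, B:29, Y:24, U:17}
serve next job → Z; now {N:44, B:29, Y:24, U:17}
serve next job → N; now {B:29, Y:24, U:17}
update B to priority 96 → {B:96, Y:24, U:17}
serve next job → B; now {Y:24, U:17}
serve next job → Y; now {U:17}
update U to priority 11 → {U:11}

G → W → D → J → S → Q → E → Z → N → B → Y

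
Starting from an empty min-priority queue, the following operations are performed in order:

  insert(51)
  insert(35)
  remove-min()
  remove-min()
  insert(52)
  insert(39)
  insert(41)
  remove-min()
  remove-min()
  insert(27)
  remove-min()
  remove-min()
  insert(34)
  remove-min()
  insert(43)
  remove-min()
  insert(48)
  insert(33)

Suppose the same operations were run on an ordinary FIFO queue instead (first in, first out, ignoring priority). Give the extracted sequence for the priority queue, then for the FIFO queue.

priority queue: [35, 51, 39, 41, 27, 52, 34, 43]; FIFO queue: [51, 35, 52, 39, 41, 27, 34, 43]

insert 51 → {51}
insert 35 → {35, 51}
remove-min → 35; now {51}
remove-min → 51; now {}
insert 52 → {52}
insert 39 → {39, 52}
insert 41 → {39, 41, 52}
remove-min → 39; now {41, 52}
remove-min → 41; now {52}
insert 27 → {27, 52}
remove-min → 27; now {52}
remove-min → 52; now {}
insert 34 → {34}
remove-min → 34; now {}
insert 43 → {43}
remove-min → 43; now {}
insert 48 → {48}
insert 33 → {33, 48}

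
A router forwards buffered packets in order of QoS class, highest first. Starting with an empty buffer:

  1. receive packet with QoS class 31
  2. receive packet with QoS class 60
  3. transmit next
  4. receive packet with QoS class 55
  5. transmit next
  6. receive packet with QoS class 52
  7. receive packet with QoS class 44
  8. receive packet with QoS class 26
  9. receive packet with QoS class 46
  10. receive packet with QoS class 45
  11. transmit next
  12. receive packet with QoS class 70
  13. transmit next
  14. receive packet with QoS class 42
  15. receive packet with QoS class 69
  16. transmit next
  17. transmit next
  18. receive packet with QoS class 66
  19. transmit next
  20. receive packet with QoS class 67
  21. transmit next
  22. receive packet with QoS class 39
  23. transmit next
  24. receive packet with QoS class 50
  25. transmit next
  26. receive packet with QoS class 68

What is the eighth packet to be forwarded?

67

insert 31 → {31}
insert 60 → {60, 31}
transmit next → 60; now {31}
insert 55 → {55, 31}
transmit next → 55; now {31}
insert 52 → {52, 31}
insert 44 → {52, 44, 31}
insert 26 → {52, 44, 31, 26}
insert 46 → {52, 46, 44, 31, 26}
insert 45 → {52, 46, 45, 44, 31, 26}
transmit next → 52; now {46, 45, 44, 31, 26}
insert 70 → {70, 46, 45, 44, 31, 26}
transmit next → 70; now {46, 45, 44, 31, 26}
insert 42 → {46, 45, 44, 42, 31, 26}
insert 69 → {69, 46, 45, 44, 42, 31, 26}
transmit next → 69; now {46, 45, 44, 42, 31, 26}
transmit next → 46; now {45, 44, 42, 31, 26}
insert 66 → {66, 45, 44, 42, 31, 26}
transmit next → 66; now {45, 44, 42, 31, 26}
insert 67 → {67, 45, 44, 42, 31, 26}
transmit next → 67; now {45, 44, 42, 31, 26}
insert 39 → {45, 44, 42, 39, 31, 26}
transmit next → 45; now {44, 42, 39, 31, 26}
insert 50 → {50, 44, 42, 39, 31, 26}
transmit next → 50; now {44, 42, 39, 31, 26}
insert 68 → {68, 44, 42, 39, 31, 26}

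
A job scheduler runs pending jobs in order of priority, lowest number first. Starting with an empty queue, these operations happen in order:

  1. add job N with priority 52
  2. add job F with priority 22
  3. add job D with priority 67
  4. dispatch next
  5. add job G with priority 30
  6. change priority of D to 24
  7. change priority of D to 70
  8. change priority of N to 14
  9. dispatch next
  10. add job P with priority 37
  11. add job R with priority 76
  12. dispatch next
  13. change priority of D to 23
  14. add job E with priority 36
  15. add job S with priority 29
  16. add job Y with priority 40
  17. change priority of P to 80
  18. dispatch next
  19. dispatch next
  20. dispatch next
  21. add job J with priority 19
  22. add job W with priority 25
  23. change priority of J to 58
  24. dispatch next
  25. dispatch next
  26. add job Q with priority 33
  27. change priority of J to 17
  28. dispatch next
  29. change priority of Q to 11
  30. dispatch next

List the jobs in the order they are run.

add N (priority 52) → {N:52}
add F (priority 22) → {F:22, N:52}
add D (priority 67) → {F:22, N:52, D:67}
dispatch next → F; now {N:52, D:67}
add G (priority 30) → {G:30, N:52, D:67}
update D to priority 24 → {D:24, G:30, N:52}
update D to priority 70 → {G:30, N:52, D:70}
update N to priority 14 → {N:14, G:30, D:70}
dispatch next → N; now {G:30, D:70}
add P (priority 37) → {G:30, P:37, D:70}
add R (priority 76) → {G:30, P:37, D:70, R:76}
dispatch next → G; now {P:37, D:70, R:76}
update D to priority 23 → {D:23, P:37, R:76}
add E (priority 36) → {D:23, E:36, P:37, R:76}
add S (priority 29) → {D:23, S:29, E:36, P:37, R:76}
add Y (priority 40) → {D:23, S:29, E:36, P:37, Y:40, R:76}
update P to priority 80 → {D:23, S:29, E:36, Y:40, R:76, P:80}
dispatch next → D; now {S:29, E:36, Y:40, R:76, P:80}
dispatch next → S; now {E:36, Y:40, R:76, P:80}
dispatch next → E; now {Y:40, R:76, P:80}
add J (priority 19) → {J:19, Y:40, R:76, P:80}
add W (priority 25) → {J:19, W:25, Y:40, R:76, P:80}
update J to priority 58 → {W:25, Y:40, J:58, R:76, P:80}
dispatch next → W; now {Y:40, J:58, R:76, P:80}
dispatch next → Y; now {J:58, R:76, P:80}
add Q (priority 33) → {Q:33, J:58, R:76, P:80}
update J to priority 17 → {J:17, Q:33, R:76, P:80}
dispatch next → J; now {Q:33, R:76, P:80}
update Q to priority 11 → {Q:11, R:76, P:80}
dispatch next → Q; now {R:76, P:80}

F, N, G, D, S, E, W, Y, J, Q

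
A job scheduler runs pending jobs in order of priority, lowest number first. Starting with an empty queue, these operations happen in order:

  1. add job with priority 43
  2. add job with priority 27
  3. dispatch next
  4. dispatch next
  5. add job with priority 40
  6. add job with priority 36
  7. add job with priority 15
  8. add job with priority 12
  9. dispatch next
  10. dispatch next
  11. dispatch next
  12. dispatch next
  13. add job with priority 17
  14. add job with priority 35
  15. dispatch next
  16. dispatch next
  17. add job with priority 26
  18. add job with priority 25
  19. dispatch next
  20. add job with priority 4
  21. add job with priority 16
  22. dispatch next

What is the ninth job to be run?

25

insert 43 → {43}
insert 27 → {27, 43}
dispatch next → 27; now {43}
dispatch next → 43; now {}
insert 40 → {40}
insert 36 → {36, 40}
insert 15 → {15, 36, 40}
insert 12 → {12, 15, 36, 40}
dispatch next → 12; now {15, 36, 40}
dispatch next → 15; now {36, 40}
dispatch next → 36; now {40}
dispatch next → 40; now {}
insert 17 → {17}
insert 35 → {17, 35}
dispatch next → 17; now {35}
dispatch next → 35; now {}
insert 26 → {26}
insert 25 → {25, 26}
dispatch next → 25; now {26}
insert 4 → {4, 26}
insert 16 → {4, 16, 26}
dispatch next → 4; now {16, 26}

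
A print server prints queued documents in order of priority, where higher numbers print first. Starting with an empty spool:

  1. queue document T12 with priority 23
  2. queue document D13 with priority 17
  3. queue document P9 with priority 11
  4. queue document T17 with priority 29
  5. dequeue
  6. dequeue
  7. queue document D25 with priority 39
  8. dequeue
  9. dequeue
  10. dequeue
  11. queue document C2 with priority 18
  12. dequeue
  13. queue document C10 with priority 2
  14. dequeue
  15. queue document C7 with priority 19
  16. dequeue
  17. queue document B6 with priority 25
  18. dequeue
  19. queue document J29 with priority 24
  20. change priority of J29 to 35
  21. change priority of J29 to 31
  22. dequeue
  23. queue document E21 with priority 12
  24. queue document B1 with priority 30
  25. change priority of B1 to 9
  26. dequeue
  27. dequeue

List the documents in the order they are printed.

add T12 (priority 23) → {T12:23}
add D13 (priority 17) → {T12:23, D13:17}
add P9 (priority 11) → {T12:23, D13:17, P9:11}
add T17 (priority 29) → {T17:29, T12:23, D13:17, P9:11}
dequeue → T17; now {T12:23, D13:17, P9:11}
dequeue → T12; now {D13:17, P9:11}
add D25 (priority 39) → {D25:39, D13:17, P9:11}
dequeue → D25; now {D13:17, P9:11}
dequeue → D13; now {P9:11}
dequeue → P9; now {}
add C2 (priority 18) → {C2:18}
dequeue → C2; now {}
add C10 (priority 2) → {C10:2}
dequeue → C10; now {}
add C7 (priority 19) → {C7:19}
dequeue → C7; now {}
add B6 (priority 25) → {B6:25}
dequeue → B6; now {}
add J29 (priority 24) → {J29:24}
update J29 to priority 35 → {J29:35}
update J29 to priority 31 → {J29:31}
dequeue → J29; now {}
add E21 (priority 12) → {E21:12}
add B1 (priority 30) → {B1:30, E21:12}
update B1 to priority 9 → {E21:12, B1:9}
dequeue → E21; now {B1:9}
dequeue → B1; now {}

T17 → T12 → D25 → D13 → P9 → C2 → C10 → C7 → B6 → J29 → E21 → B1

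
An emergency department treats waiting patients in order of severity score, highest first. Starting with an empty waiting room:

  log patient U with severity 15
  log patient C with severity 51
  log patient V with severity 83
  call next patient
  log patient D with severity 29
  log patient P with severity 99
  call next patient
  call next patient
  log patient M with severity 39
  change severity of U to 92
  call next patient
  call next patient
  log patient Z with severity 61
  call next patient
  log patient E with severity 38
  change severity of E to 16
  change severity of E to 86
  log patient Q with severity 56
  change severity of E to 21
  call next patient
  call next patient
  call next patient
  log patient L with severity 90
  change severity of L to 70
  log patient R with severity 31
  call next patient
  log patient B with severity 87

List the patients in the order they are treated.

[V, P, C, U, M, Z, Q, D, E, L]

add U (severity 15) → {U:15}
add C (severity 51) → {C:51, U:15}
add V (severity 83) → {V:83, C:51, U:15}
call next patient → V; now {C:51, U:15}
add D (severity 29) → {C:51, D:29, U:15}
add P (severity 99) → {P:99, C:51, D:29, U:15}
call next patient → P; now {C:51, D:29, U:15}
call next patient → C; now {D:29, U:15}
add M (severity 39) → {M:39, D:29, U:15}
update U to severity 92 → {U:92, M:39, D:29}
call next patient → U; now {M:39, D:29}
call next patient → M; now {D:29}
add Z (severity 61) → {Z:61, D:29}
call next patient → Z; now {D:29}
add E (severity 38) → {E:38, D:29}
update E to severity 16 → {D:29, E:16}
update E to severity 86 → {E:86, D:29}
add Q (severity 56) → {E:86, Q:56, D:29}
update E to severity 21 → {Q:56, D:29, E:21}
call next patient → Q; now {D:29, E:21}
call next patient → D; now {E:21}
call next patient → E; now {}
add L (severity 90) → {L:90}
update L to severity 70 → {L:70}
add R (severity 31) → {L:70, R:31}
call next patient → L; now {R:31}
add B (severity 87) → {B:87, R:31}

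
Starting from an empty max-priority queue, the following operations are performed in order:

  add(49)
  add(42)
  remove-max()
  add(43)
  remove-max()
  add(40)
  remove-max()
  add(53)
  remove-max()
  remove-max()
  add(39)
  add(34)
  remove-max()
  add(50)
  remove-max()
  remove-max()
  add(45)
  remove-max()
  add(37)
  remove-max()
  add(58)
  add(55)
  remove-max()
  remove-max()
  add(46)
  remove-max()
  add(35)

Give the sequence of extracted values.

insert 49 → {49}
insert 42 → {49, 42}
remove-max → 49; now {42}
insert 43 → {43, 42}
remove-max → 43; now {42}
insert 40 → {42, 40}
remove-max → 42; now {40}
insert 53 → {53, 40}
remove-max → 53; now {40}
remove-max → 40; now {}
insert 39 → {39}
insert 34 → {39, 34}
remove-max → 39; now {34}
insert 50 → {50, 34}
remove-max → 50; now {34}
remove-max → 34; now {}
insert 45 → {45}
remove-max → 45; now {}
insert 37 → {37}
remove-max → 37; now {}
insert 58 → {58}
insert 55 → {58, 55}
remove-max → 58; now {55}
remove-max → 55; now {}
insert 46 → {46}
remove-max → 46; now {}
insert 35 → {35}

49 → 43 → 42 → 53 → 40 → 39 → 50 → 34 → 45 → 37 → 58 → 55 → 46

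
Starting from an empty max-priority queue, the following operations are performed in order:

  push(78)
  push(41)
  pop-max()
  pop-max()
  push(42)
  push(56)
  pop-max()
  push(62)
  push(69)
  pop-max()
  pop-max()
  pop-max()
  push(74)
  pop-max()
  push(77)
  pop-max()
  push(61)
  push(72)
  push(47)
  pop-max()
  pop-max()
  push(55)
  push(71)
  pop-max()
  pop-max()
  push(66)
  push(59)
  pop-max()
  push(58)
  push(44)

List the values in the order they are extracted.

78, 41, 56, 69, 62, 42, 74, 77, 72, 61, 71, 55, 66

insert 78 → {78}
insert 41 → {78, 41}
pop-max → 78; now {41}
pop-max → 41; now {}
insert 42 → {42}
insert 56 → {56, 42}
pop-max → 56; now {42}
insert 62 → {62, 42}
insert 69 → {69, 62, 42}
pop-max → 69; now {62, 42}
pop-max → 62; now {42}
pop-max → 42; now {}
insert 74 → {74}
pop-max → 74; now {}
insert 77 → {77}
pop-max → 77; now {}
insert 61 → {61}
insert 72 → {72, 61}
insert 47 → {72, 61, 47}
pop-max → 72; now {61, 47}
pop-max → 61; now {47}
insert 55 → {55, 47}
insert 71 → {71, 55, 47}
pop-max → 71; now {55, 47}
pop-max → 55; now {47}
insert 66 → {66, 47}
insert 59 → {66, 59, 47}
pop-max → 66; now {59, 47}
insert 58 → {59, 58, 47}
insert 44 → {59, 58, 47, 44}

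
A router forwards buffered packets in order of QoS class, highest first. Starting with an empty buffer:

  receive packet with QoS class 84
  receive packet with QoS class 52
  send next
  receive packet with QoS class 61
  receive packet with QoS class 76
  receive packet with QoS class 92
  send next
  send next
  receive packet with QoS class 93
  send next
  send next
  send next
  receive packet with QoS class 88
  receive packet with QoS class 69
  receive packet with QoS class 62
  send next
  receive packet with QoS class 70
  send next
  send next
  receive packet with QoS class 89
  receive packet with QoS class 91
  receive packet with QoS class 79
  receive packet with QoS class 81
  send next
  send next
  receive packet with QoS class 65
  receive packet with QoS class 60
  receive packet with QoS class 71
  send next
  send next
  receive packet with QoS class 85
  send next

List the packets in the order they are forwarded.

insert 84 → {84}
insert 52 → {84, 52}
send next → 84; now {52}
insert 61 → {61, 52}
insert 76 → {76, 61, 52}
insert 92 → {92, 76, 61, 52}
send next → 92; now {76, 61, 52}
send next → 76; now {61, 52}
insert 93 → {93, 61, 52}
send next → 93; now {61, 52}
send next → 61; now {52}
send next → 52; now {}
insert 88 → {88}
insert 69 → {88, 69}
insert 62 → {88, 69, 62}
send next → 88; now {69, 62}
insert 70 → {70, 69, 62}
send next → 70; now {69, 62}
send next → 69; now {62}
insert 89 → {89, 62}
insert 91 → {91, 89, 62}
insert 79 → {91, 89, 79, 62}
insert 81 → {91, 89, 81, 79, 62}
send next → 91; now {89, 81, 79, 62}
send next → 89; now {81, 79, 62}
insert 65 → {81, 79, 65, 62}
insert 60 → {81, 79, 65, 62, 60}
insert 71 → {81, 79, 71, 65, 62, 60}
send next → 81; now {79, 71, 65, 62, 60}
send next → 79; now {71, 65, 62, 60}
insert 85 → {85, 71, 65, 62, 60}
send next → 85; now {71, 65, 62, 60}

[84, 92, 76, 93, 61, 52, 88, 70, 69, 91, 89, 81, 79, 85]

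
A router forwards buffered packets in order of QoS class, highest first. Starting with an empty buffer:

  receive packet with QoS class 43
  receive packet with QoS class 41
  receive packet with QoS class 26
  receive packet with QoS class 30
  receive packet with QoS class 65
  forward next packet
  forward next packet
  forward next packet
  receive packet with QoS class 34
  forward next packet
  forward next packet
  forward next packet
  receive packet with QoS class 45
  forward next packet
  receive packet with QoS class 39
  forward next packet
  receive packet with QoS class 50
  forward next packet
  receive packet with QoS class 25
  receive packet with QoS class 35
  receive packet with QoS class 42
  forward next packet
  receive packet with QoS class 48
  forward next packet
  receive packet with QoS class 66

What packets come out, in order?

insert 43 → {43}
insert 41 → {43, 41}
insert 26 → {43, 41, 26}
insert 30 → {43, 41, 30, 26}
insert 65 → {65, 43, 41, 30, 26}
forward next packet → 65; now {43, 41, 30, 26}
forward next packet → 43; now {41, 30, 26}
forward next packet → 41; now {30, 26}
insert 34 → {34, 30, 26}
forward next packet → 34; now {30, 26}
forward next packet → 30; now {26}
forward next packet → 26; now {}
insert 45 → {45}
forward next packet → 45; now {}
insert 39 → {39}
forward next packet → 39; now {}
insert 50 → {50}
forward next packet → 50; now {}
insert 25 → {25}
insert 35 → {35, 25}
insert 42 → {42, 35, 25}
forward next packet → 42; now {35, 25}
insert 48 → {48, 35, 25}
forward next packet → 48; now {35, 25}
insert 66 → {66, 35, 25}

65 → 43 → 41 → 34 → 30 → 26 → 45 → 39 → 50 → 42 → 48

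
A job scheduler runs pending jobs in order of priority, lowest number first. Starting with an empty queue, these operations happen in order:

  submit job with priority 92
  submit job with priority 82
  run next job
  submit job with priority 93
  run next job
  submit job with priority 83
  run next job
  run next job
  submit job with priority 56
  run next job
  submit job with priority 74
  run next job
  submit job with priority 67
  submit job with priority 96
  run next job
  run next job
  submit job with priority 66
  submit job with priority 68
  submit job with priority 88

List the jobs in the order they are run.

insert 92 → {92}
insert 82 → {82, 92}
run next job → 82; now {92}
insert 93 → {92, 93}
run next job → 92; now {93}
insert 83 → {83, 93}
run next job → 83; now {93}
run next job → 93; now {}
insert 56 → {56}
run next job → 56; now {}
insert 74 → {74}
run next job → 74; now {}
insert 67 → {67}
insert 96 → {67, 96}
run next job → 67; now {96}
run next job → 96; now {}
insert 66 → {66}
insert 68 → {66, 68}
insert 88 → {66, 68, 88}

82 → 92 → 83 → 93 → 56 → 74 → 67 → 96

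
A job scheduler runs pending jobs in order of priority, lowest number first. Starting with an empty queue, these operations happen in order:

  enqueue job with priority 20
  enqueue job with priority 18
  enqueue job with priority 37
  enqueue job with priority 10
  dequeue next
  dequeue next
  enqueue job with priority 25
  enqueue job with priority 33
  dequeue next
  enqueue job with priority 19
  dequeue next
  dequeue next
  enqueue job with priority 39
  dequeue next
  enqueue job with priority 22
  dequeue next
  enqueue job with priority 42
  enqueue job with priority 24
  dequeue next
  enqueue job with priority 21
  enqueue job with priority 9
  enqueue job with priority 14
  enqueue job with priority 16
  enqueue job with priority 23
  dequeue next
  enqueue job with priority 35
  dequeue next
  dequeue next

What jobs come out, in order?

[10, 18, 20, 19, 25, 33, 22, 24, 9, 14, 16]

insert 20 → {20}
insert 18 → {18, 20}
insert 37 → {18, 20, 37}
insert 10 → {10, 18, 20, 37}
dequeue next → 10; now {18, 20, 37}
dequeue next → 18; now {20, 37}
insert 25 → {20, 25, 37}
insert 33 → {20, 25, 33, 37}
dequeue next → 20; now {25, 33, 37}
insert 19 → {19, 25, 33, 37}
dequeue next → 19; now {25, 33, 37}
dequeue next → 25; now {33, 37}
insert 39 → {33, 37, 39}
dequeue next → 33; now {37, 39}
insert 22 → {22, 37, 39}
dequeue next → 22; now {37, 39}
insert 42 → {37, 39, 42}
insert 24 → {24, 37, 39, 42}
dequeue next → 24; now {37, 39, 42}
insert 21 → {21, 37, 39, 42}
insert 9 → {9, 21, 37, 39, 42}
insert 14 → {9, 14, 21, 37, 39, 42}
insert 16 → {9, 14, 16, 21, 37, 39, 42}
insert 23 → {9, 14, 16, 21, 23, 37, 39, 42}
dequeue next → 9; now {14, 16, 21, 23, 37, 39, 42}
insert 35 → {14, 16, 21, 23, 35, 37, 39, 42}
dequeue next → 14; now {16, 21, 23, 35, 37, 39, 42}
dequeue next → 16; now {21, 23, 35, 37, 39, 42}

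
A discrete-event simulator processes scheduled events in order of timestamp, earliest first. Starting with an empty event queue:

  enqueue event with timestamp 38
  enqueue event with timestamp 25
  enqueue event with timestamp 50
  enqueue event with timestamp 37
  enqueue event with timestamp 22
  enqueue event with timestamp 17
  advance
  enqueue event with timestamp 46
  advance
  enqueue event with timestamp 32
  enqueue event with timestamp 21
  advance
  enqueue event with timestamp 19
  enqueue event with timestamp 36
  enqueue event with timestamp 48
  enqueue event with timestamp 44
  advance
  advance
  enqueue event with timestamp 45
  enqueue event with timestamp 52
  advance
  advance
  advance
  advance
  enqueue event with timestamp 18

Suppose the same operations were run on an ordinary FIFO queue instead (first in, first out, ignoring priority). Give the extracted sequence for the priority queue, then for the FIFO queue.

insert 38 → {38}
insert 25 → {25, 38}
insert 50 → {25, 38, 50}
insert 37 → {25, 37, 38, 50}
insert 22 → {22, 25, 37, 38, 50}
insert 17 → {17, 22, 25, 37, 38, 50}
advance → 17; now {22, 25, 37, 38, 50}
insert 46 → {22, 25, 37, 38, 46, 50}
advance → 22; now {25, 37, 38, 46, 50}
insert 32 → {25, 32, 37, 38, 46, 50}
insert 21 → {21, 25, 32, 37, 38, 46, 50}
advance → 21; now {25, 32, 37, 38, 46, 50}
insert 19 → {19, 25, 32, 37, 38, 46, 50}
insert 36 → {19, 25, 32, 36, 37, 38, 46, 50}
insert 48 → {19, 25, 32, 36, 37, 38, 46, 48, 50}
insert 44 → {19, 25, 32, 36, 37, 38, 44, 46, 48, 50}
advance → 19; now {25, 32, 36, 37, 38, 44, 46, 48, 50}
advance → 25; now {32, 36, 37, 38, 44, 46, 48, 50}
insert 45 → {32, 36, 37, 38, 44, 45, 46, 48, 50}
insert 52 → {32, 36, 37, 38, 44, 45, 46, 48, 50, 52}
advance → 32; now {36, 37, 38, 44, 45, 46, 48, 50, 52}
advance → 36; now {37, 38, 44, 45, 46, 48, 50, 52}
advance → 37; now {38, 44, 45, 46, 48, 50, 52}
advance → 38; now {44, 45, 46, 48, 50, 52}
insert 18 → {18, 44, 45, 46, 48, 50, 52}

priority queue: [17, 22, 21, 19, 25, 32, 36, 37, 38]; FIFO queue: 38 → 25 → 50 → 37 → 22 → 17 → 46 → 32 → 21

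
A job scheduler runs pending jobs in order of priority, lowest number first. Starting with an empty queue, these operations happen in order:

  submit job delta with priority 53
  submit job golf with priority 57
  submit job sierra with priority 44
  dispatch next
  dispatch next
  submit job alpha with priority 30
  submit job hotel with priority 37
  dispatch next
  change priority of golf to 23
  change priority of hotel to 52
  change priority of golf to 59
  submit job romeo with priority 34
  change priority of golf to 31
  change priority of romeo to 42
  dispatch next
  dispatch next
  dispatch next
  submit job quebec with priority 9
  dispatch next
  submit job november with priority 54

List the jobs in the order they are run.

[sierra, delta, alpha, golf, romeo, hotel, quebec]

add delta (priority 53) → {delta:53}
add golf (priority 57) → {delta:53, golf:57}
add sierra (priority 44) → {sierra:44, delta:53, golf:57}
dispatch next → sierra; now {delta:53, golf:57}
dispatch next → delta; now {golf:57}
add alpha (priority 30) → {alpha:30, golf:57}
add hotel (priority 37) → {alpha:30, hotel:37, golf:57}
dispatch next → alpha; now {hotel:37, golf:57}
update golf to priority 23 → {golf:23, hotel:37}
update hotel to priority 52 → {golf:23, hotel:52}
update golf to priority 59 → {hotel:52, golf:59}
add romeo (priority 34) → {romeo:34, hotel:52, golf:59}
update golf to priority 31 → {golf:31, romeo:34, hotel:52}
update romeo to priority 42 → {golf:31, romeo:42, hotel:52}
dispatch next → golf; now {romeo:42, hotel:52}
dispatch next → romeo; now {hotel:52}
dispatch next → hotel; now {}
add quebec (priority 9) → {quebec:9}
dispatch next → quebec; now {}
add november (priority 54) → {november:54}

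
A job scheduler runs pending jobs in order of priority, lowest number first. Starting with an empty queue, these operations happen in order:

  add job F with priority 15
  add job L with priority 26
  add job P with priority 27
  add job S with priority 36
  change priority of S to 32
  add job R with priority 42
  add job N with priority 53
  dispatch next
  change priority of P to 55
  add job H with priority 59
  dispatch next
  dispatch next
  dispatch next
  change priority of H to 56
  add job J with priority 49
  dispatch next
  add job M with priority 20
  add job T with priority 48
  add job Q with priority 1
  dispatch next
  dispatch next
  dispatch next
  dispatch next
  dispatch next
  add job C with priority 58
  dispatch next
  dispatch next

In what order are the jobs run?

F → L → S → R → J → Q → M → T → N → P → H → C

add F (priority 15) → {F:15}
add L (priority 26) → {F:15, L:26}
add P (priority 27) → {F:15, L:26, P:27}
add S (priority 36) → {F:15, L:26, P:27, S:36}
update S to priority 32 → {F:15, L:26, P:27, S:32}
add R (priority 42) → {F:15, L:26, P:27, S:32, R:42}
add N (priority 53) → {F:15, L:26, P:27, S:32, R:42, N:53}
dispatch next → F; now {L:26, P:27, S:32, R:42, N:53}
update P to priority 55 → {L:26, S:32, R:42, N:53, P:55}
add H (priority 59) → {L:26, S:32, R:42, N:53, P:55, H:59}
dispatch next → L; now {S:32, R:42, N:53, P:55, H:59}
dispatch next → S; now {R:42, N:53, P:55, H:59}
dispatch next → R; now {N:53, P:55, H:59}
update H to priority 56 → {N:53, P:55, H:56}
add J (priority 49) → {J:49, N:53, P:55, H:56}
dispatch next → J; now {N:53, P:55, H:56}
add M (priority 20) → {M:20, N:53, P:55, H:56}
add T (priority 48) → {M:20, T:48, N:53, P:55, H:56}
add Q (priority 1) → {Q:1, M:20, T:48, N:53, P:55, H:56}
dispatch next → Q; now {M:20, T:48, N:53, P:55, H:56}
dispatch next → M; now {T:48, N:53, P:55, H:56}
dispatch next → T; now {N:53, P:55, H:56}
dispatch next → N; now {P:55, H:56}
dispatch next → P; now {H:56}
add C (priority 58) → {H:56, C:58}
dispatch next → H; now {C:58}
dispatch next → C; now {}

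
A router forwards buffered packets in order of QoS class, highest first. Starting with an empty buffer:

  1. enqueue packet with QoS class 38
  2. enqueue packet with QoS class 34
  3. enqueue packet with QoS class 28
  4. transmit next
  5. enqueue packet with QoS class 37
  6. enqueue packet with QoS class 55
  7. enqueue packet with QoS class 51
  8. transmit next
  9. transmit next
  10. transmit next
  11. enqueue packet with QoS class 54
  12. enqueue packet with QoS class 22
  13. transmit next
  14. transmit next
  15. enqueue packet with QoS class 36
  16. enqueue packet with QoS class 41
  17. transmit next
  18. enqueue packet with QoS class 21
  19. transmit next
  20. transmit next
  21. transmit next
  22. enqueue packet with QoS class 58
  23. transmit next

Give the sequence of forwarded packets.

insert 38 → {38}
insert 34 → {38, 34}
insert 28 → {38, 34, 28}
transmit next → 38; now {34, 28}
insert 37 → {37, 34, 28}
insert 55 → {55, 37, 34, 28}
insert 51 → {55, 51, 37, 34, 28}
transmit next → 55; now {51, 37, 34, 28}
transmit next → 51; now {37, 34, 28}
transmit next → 37; now {34, 28}
insert 54 → {54, 34, 28}
insert 22 → {54, 34, 28, 22}
transmit next → 54; now {34, 28, 22}
transmit next → 34; now {28, 22}
insert 36 → {36, 28, 22}
insert 41 → {41, 36, 28, 22}
transmit next → 41; now {36, 28, 22}
insert 21 → {36, 28, 22, 21}
transmit next → 36; now {28, 22, 21}
transmit next → 28; now {22, 21}
transmit next → 22; now {21}
insert 58 → {58, 21}
transmit next → 58; now {21}

38, 55, 51, 37, 54, 34, 41, 36, 28, 22, 58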